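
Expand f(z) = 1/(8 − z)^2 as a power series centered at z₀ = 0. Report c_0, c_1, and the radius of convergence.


Let w = z − z₀, so z = z₀ + w.
Then 8 − z = 8 − (z₀ + w) = (8 − z₀) − w = 8 − w.
f(z) = 1/(8 − w)^2 = (1/(8)^2) · (1 − w/(8))^{−2}.
By the binomial series (1−u)^{−2} = Σ_{n≥0} C(n+1, 1) u^n for |u|<1, with u = w/(8):
  c_n = C(n+1, 1) / (8)^(n+2).
  c_0 = 1/(8)^2 = 1/64.
  c_1 = 2/(8)^3 = 1/256.
The series is valid for |w/d| < 1, i.e. |z − z₀| < |d|.
Radius of convergence: R = |8 − z₀| = |8| = 8 (distance from z₀ to the singularity z = 8).

c_0 = 1/64, c_1 = 1/256; R = 8.


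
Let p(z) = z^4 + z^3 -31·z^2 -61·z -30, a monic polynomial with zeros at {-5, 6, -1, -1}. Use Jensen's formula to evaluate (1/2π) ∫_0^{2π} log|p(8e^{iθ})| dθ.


Zeros: -5, -1, -1, 6; r = 8.
Inside |z| < r: -5, -1, -1, 6. Outside (|z| ≥ r): ∅.
p(0) = -30, so log|p(0)| = log(30) = 3.4012.
Apply Jensen: I(r) = log|p(0)| + Σ_k log(r/|z_k|), summed over zeros inside |z| < r.
  log(r/|z_k|) for z_k = -5: log(8/5) = 0.4700
  log(r/|z_k|) for z_k = 6: log(8/6) = 0.2877
  log(r/|z_k|) for z_k = -1: log(8/1) = 2.0794
  log(r/|z_k|) for z_k = -1: log(8/1) = 2.0794
Sum over inside zeros: 4.9166.
I(r) = log|p(0)| + (inside sum) = 3.4012 + 4.9166 = 8.3178.
Closed form (all zeros inside, monic): I(r) = n·log(r) = 4·log(8) = 8.3178. ✓

I(r) ≈ 8.3178.


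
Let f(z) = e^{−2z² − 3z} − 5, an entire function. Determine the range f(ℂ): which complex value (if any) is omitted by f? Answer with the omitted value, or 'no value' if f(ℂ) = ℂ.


Little Picard bounds the complement of f(ℂ) to at most one point.
The exponent g(z) = −2z² − 3z is a nonconstant polynomial, hence surjective onto ℂ. So e^{g(z)} takes every value in {e^w : w ∈ ℂ} = ℂ ∖ {0}. Adding -5 shifts the range to ℂ ∖ {-5}. f omits exactly -5.

Omitted value: -5.


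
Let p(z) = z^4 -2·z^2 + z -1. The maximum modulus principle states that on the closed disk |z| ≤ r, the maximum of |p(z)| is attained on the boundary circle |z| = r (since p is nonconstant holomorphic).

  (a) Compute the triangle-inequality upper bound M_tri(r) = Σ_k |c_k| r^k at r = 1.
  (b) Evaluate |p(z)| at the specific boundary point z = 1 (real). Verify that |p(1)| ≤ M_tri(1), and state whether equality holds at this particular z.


Coefficients: c_0 = -1, c_1 = 1, c_2 = -2, c_3 = 0, c_4 = 1. Radius r = 1.
Part (a). Triangle bound: M_tri(r) = Σ_k |c_k| r^k
  = |-1|·1^0 + |1|·1^1 + |-2|·1^2 + |0|·1^3 + |1|·1^4
  = 1 + 1 + 2 + 0 + 1 = 5.
This bounds M(r) := max_{|z|=r} |p(z)| from above; equality holds iff all terms c_k z^k can be made to align in phase at a single z on |z|=r.
Part (b). At z = 1 (real, on the circle |z| = r):
  p(1) = (-1)·1^0 + (1)·1^1 + (-2)·1^2 + (0)·1^3 + (1)·1^4 = -1.
  |p(1)| = 1.
Check: |p(1)| = 1 ≤ 5 = M_tri(1). ✓ Equality does not hold at z = 1 (the coefficients have mixed signs, so the terms do not all align in phase there).

M_tri(1) = 5; |p(1)| = 1; equality at z=1: no.


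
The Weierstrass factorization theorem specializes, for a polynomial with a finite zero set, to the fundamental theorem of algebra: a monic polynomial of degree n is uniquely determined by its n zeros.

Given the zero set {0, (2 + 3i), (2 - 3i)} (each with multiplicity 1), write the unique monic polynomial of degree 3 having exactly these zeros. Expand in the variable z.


The polynomial is p(z) = ∏_{α ∈ S} (z − α), where S = {0, (2 + 3i), (2 - 3i)}.
Expanding the product yields: p(z) = z^3 -4·z^2 + 13·z.
Note conjugate pairs combine to real quadratics: (z − (2+3i))(z − (2−3i)) = z² − 4z + 13.
The resulting polynomial has degree 3 and real coefficients as required.

p(z) = z^3 -4·z^2 + 13·z.


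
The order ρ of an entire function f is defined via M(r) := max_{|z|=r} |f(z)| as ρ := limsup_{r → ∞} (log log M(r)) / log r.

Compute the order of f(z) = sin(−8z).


sin(w) is a linear combination of e^{iw} and e^{−iw} (or e^w, e^{−w} in the hyperbolic case), so |sin(w)| ≤ e^{|w|}. With w = −8z, |w| ≤ 8|z| + 0 = 8r + 0 on |z| = r, giving M(r) ≤ e^{8r + 0}, so ρ ≤ 1. On a suitable ray (z = it for sin/cos; z = t for sinh/cosh, t real → ∞), |sin(−8z)| grows like e^{8|t|}/2, so ρ ≥ 1. Hence ρ = 1.
Therefore ρ = 1.

Order ρ = 1.


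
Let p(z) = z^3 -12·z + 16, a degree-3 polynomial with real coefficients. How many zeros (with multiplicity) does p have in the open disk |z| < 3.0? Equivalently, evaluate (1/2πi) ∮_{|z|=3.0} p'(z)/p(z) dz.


The zeros of p are: -4, 2, 2.
Their magnitudes are: 4, 2, 2.
Zeros with |z| < R = 3.0: 2, 2.
Count = 2.
By the argument principle, (1/2πi) ∮_{|z|=R} p'(z)/p(z) dz equals exactly this count.

Number of zeros inside |z| < 3.0: 2.


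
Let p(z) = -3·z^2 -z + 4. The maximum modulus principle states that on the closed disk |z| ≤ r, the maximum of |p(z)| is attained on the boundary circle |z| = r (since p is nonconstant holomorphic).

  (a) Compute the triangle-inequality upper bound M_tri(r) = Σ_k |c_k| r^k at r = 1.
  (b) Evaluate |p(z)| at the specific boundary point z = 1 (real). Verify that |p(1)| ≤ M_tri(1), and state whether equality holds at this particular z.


Coefficients: c_0 = 4, c_1 = -1, c_2 = -3. Radius r = 1.
Part (a). Triangle bound: M_tri(r) = Σ_k |c_k| r^k
  = |4|·1^0 + |-1|·1^1 + |-3|·1^2
  = 4 + 1 + 3 = 8.
This bounds M(r) := max_{|z|=r} |p(z)| from above; equality holds iff all terms c_k z^k can be made to align in phase at a single z on |z|=r.
Part (b). At z = 1 (real, on the circle |z| = r):
  p(1) = (4)·1^0 + (-1)·1^1 + (-3)·1^2 = 0.
  |p(1)| = 0.
Check: |p(1)| = 0 ≤ 8 = M_tri(1). ✓ Equality does not hold at z = 1 (the coefficients have mixed signs, so the terms do not all align in phase there).

M_tri(1) = 8; |p(1)| = 0; equality at z=1: no.


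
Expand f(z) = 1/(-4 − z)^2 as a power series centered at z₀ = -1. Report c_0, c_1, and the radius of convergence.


Let w = z − z₀, so z = z₀ + w.
Then -4 − z = -4 − (z₀ + w) = (-4 − z₀) − w = -3 − w.
f(z) = 1/(-3 − w)^2 = (1/(-3)^2) · (1 − w/(-3))^{−2}.
By the binomial series (1−u)^{−2} = Σ_{n≥0} C(n+1, 1) u^n for |u|<1, with u = w/(-3):
  c_n = C(n+1, 1) / (-3)^(n+2).
  c_0 = 1/(-3)^2 = 1/9.
  c_1 = 2/(-3)^3 = -2/27.
The series is valid for |w/d| < 1, i.e. |z − z₀| < |d|.
Radius of convergence: R = |-4 − z₀| = |-3| = 3 (distance from z₀ to the singularity z = -4).

c_0 = 1/9, c_1 = -2/27; R = 3.


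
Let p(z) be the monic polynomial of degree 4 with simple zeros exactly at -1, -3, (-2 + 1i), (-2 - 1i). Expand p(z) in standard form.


The polynomial is p(z) = ∏_{α ∈ S} (z − α), where S = {-1, -3, (-2 + 1i), (-2 - 1i)}.
Expanding the product yields: p(z) = z^4 + 8·z^3 + 24·z^2 + 32·z + 15.
Note conjugate pairs combine to real quadratics: (z − (-2+1i))(z − (-2−1i)) = z² + 4z + 5.
The resulting polynomial has degree 4 and real coefficients as required.

p(z) = z^4 + 8·z^3 + 24·z^2 + 32·z + 15.


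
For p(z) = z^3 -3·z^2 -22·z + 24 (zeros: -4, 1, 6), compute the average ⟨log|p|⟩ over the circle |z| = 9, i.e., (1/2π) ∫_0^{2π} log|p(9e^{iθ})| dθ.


Zeros: -4, 1, 6; r = 9.
Inside |z| < r: -4, 1, 6. Outside (|z| ≥ r): ∅.
p(0) = 24, so log|p(0)| = log(24) = 3.1781.
Apply Jensen: I(r) = log|p(0)| + Σ_k log(r/|z_k|), summed over zeros inside |z| < r.
  log(r/|z_k|) for z_k = -4: log(9/4) = 0.8109
  log(r/|z_k|) for z_k = 1: log(9/1) = 2.1972
  log(r/|z_k|) for z_k = 6: log(9/6) = 0.4055
Sum over inside zeros: 3.4136.
I(r) = log|p(0)| + (inside sum) = 3.1781 + 3.4136 = 6.5917.
Closed form (all zeros inside, monic): I(r) = n·log(r) = 3·log(9) = 6.5917. ✓

I(r) ≈ 6.5917.


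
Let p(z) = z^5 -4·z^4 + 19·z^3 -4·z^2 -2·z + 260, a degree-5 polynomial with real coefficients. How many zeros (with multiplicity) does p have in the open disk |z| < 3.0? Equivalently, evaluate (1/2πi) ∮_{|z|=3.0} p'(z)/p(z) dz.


The zeros of p are: -2, (2 + 3i), (2 - 3i), (1 + 3i), (1 - 3i).
Their magnitudes are: 2, 3.606, 3.606, 3.162, 3.162.
Zeros with |z| < R = 3.0: -2.
Count = 1.
By the argument principle, (1/2πi) ∮_{|z|=R} p'(z)/p(z) dz equals exactly this count.

Number of zeros inside |z| < 3.0: 1.


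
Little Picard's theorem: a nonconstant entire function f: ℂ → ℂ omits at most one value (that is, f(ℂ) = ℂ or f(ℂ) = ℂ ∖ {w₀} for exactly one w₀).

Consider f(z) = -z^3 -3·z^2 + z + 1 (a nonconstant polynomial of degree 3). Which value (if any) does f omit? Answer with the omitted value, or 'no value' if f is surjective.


Little Picard bounds the complement of f(ℂ) to at most one point.
For every w ∈ ℂ, the equation p(z) − w = 0 is a nonconstant polynomial in z and hence has at least one root by the fundamental theorem of algebra. So p is surjective onto ℂ, omitting no value.

Omitted value: no value.


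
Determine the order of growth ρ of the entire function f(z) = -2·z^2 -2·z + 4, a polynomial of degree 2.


|f(z)| ≤ Σ|c_k|·r^k = O(r^2) as r → ∞. Polynomial growth is O(e^{r^ε}) for every ε > 0 (since r^2/e^{r^ε} → 0), so ρ ≤ ε for all ε > 0, i.e. ρ = 0. Every nonconstant polynomial has order 0.
Therefore ρ = 0.

Order ρ = 0.


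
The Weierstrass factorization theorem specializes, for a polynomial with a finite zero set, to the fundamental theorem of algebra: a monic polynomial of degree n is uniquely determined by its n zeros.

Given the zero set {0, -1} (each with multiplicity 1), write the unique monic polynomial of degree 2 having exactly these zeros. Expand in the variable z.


The polynomial is p(z) = ∏_{α ∈ S} (z − α), where S = {0, -1}.
Expanding the product yields: p(z) = z^2 + z.
The resulting polynomial has degree 2 and real coefficients as required.

p(z) = z^2 + z.


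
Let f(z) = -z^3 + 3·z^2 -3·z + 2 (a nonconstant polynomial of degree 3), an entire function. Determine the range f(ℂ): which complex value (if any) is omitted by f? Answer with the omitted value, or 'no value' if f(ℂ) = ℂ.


Little Picard bounds the complement of f(ℂ) to at most one point.
For every w ∈ ℂ, the equation p(z) − w = 0 is a nonconstant polynomial in z and hence has at least one root by the fundamental theorem of algebra. So p is surjective onto ℂ, omitting no value.

Omitted value: no value.


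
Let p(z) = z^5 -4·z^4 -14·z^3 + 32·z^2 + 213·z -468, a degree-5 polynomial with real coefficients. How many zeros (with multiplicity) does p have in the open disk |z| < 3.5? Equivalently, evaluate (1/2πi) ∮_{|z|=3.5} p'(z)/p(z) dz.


The zeros of p are: 4, (-3 + 2i), (-3 - 2i), 3, 3.
Their magnitudes are: 4, 3.606, 3.606, 3, 3.
Zeros with |z| < R = 3.5: 3, 3.
Count = 2.
By the argument principle, (1/2πi) ∮_{|z|=R} p'(z)/p(z) dz equals exactly this count.

Number of zeros inside |z| < 3.5: 2.


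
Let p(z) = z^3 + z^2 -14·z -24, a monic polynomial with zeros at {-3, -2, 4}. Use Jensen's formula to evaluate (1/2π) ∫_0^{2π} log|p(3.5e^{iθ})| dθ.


Zeros: -3, -2, 4; r = 3.5.
Inside |z| < r: -3, -2. Outside (|z| ≥ r): 4.
p(0) = -24, so log|p(0)| = log(24) = 3.1781.
Apply Jensen: I(r) = log|p(0)| + Σ_k log(r/|z_k|), summed over zeros inside |z| < r.
  log(r/|z_k|) for z_k = -3: log(3.5/3) = 0.1542
  log(r/|z_k|) for z_k = -2: log(3.5/2) = 0.5596
  Outside zeros (4) contribute nothing to the Jensen sum.
Sum over inside zeros: 0.7138.
I(r) = log|p(0)| + (inside sum) = 3.1781 + 0.7138 = 3.8918.
Note: since some zeros are outside |z| ≤ r, the simplified n·log(r) form does NOT apply — only the inside zeros contribute.

I(r) ≈ 3.8918.


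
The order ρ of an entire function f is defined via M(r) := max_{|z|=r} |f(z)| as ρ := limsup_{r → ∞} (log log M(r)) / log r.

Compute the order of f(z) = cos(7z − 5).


cos(w) is a linear combination of e^{iw} and e^{−iw} (or e^w, e^{−w} in the hyperbolic case), so |cos(w)| ≤ e^{|w|}. With w = 7z − 5, |w| ≤ 7|z| + 5 = 7r + 5 on |z| = r, giving M(r) ≤ e^{7r + 5}, so ρ ≤ 1. On a suitable ray (z = it for sin/cos; z = t for sinh/cosh, t real → ∞), |cos(7z − 5)| grows like e^{7|t|}/2, so ρ ≥ 1. Hence ρ = 1.
Therefore ρ = 1.

Order ρ = 1.


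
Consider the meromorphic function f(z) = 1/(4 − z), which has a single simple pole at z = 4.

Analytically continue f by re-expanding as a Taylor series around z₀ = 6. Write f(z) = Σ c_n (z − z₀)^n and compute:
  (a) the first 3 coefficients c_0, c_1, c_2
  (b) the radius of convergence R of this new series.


Let w = z − z₀, so z = z₀ + w.
Then 4 − z = 4 − (z₀ + w) = (4 − z₀) − w = -2 − w.
f(z) = 1/(-2 − w) = (1/(-2)) · 1/(1 − w/(-2)) = Σ_{n≥0} w^n / (-2)^(n+1).
So c_n = 1/(-2)^(n+1):
  c_0 = 1/(-2)^1 = -1/2.
  c_1 = 1/(-2)^2 = 1/4.
  c_2 = 1/(-2)^3 = -1/8.
The series is valid for |w/d| < 1, i.e. |z − z₀| < |d|.
Radius of convergence: R = |4 − z₀| = |-2| = 2 (distance from z₀ to the singularity z = 4).

c_0 = -1/2, c_1 = 1/4, c_2 = -1/8; R = 2.


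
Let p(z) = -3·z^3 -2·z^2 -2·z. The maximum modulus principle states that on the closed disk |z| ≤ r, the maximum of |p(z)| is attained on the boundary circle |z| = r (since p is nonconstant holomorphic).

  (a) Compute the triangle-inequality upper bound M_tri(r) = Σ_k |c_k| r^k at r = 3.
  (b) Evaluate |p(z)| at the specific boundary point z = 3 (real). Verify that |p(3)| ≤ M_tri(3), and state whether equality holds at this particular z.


Coefficients: c_0 = 0, c_1 = -2, c_2 = -2, c_3 = -3. Radius r = 3.
Part (a). Triangle bound: M_tri(r) = Σ_k |c_k| r^k
  = |0|·3^0 + |-2|·3^1 + |-2|·3^2 + |-3|·3^3
  = 0 + 6 + 18 + 81 = 105.
This bounds M(r) := max_{|z|=r} |p(z)| from above; equality holds iff all terms c_k z^k can be made to align in phase at a single z on |z|=r.
Part (b). At z = 3 (real, on the circle |z| = r):
  p(3) = (0)·3^0 + (-2)·3^1 + (-2)·3^2 + (-3)·3^3 = -105.
  |p(3)| = 105.
Since all nonzero coefficients share the same sign, |p(3)| = 105 = M_tri(3); the triangle bound is attained at z = 3, so in fact M(r) = 105.

M_tri(3) = 105; |p(3)| = 105; equality at z=3: yes.


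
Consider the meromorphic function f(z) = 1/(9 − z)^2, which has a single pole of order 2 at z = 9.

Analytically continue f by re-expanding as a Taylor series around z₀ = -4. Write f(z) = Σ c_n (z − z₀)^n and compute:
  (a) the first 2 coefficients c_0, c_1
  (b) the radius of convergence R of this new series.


Let w = z − z₀, so z = z₀ + w.
Then 9 − z = 9 − (z₀ + w) = (9 − z₀) − w = 13 − w.
f(z) = 1/(13 − w)^2 = (1/(13)^2) · (1 − w/(13))^{−2}.
By the binomial series (1−u)^{−2} = Σ_{n≥0} C(n+1, 1) u^n for |u|<1, with u = w/(13):
  c_n = C(n+1, 1) / (13)^(n+2).
  c_0 = 1/(13)^2 = 1/169.
  c_1 = 2/(13)^3 = 2/2197.
The series is valid for |w/d| < 1, i.e. |z − z₀| < |d|.
Radius of convergence: R = |9 − z₀| = |13| = 13 (distance from z₀ to the singularity z = 9).

c_0 = 1/169, c_1 = 2/2197; R = 13.


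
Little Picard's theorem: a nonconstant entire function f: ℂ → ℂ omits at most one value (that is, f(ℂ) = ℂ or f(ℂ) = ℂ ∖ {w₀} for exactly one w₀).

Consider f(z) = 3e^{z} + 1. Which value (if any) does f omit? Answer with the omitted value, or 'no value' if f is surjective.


Little Picard bounds the complement of f(ℂ) to at most one point.
e^{z} is never zero on ℂ, so 3·e^{z} takes every value in ℂ ∖ {0}. Adding 1 shifts the range to ℂ ∖ {1}. Thus f omits exactly the value 1.

Omitted value: 1.


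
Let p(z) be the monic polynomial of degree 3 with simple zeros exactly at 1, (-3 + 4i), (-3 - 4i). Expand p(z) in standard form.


The polynomial is p(z) = ∏_{α ∈ S} (z − α), where S = {1, (-3 + 4i), (-3 - 4i)}.
Expanding the product yields: p(z) = z^3 + 5·z^2 + 19·z -25.
Note conjugate pairs combine to real quadratics: (z − (-3+4i))(z − (-3−4i)) = z² + 6z + 25.
The resulting polynomial has degree 3 and real coefficients as required.

p(z) = z^3 + 5·z^2 + 19·z -25.


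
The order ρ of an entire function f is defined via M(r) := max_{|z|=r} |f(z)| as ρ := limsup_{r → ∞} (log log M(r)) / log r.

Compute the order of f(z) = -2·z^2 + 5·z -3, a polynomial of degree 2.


|f(z)| ≤ Σ|c_k|·r^k = O(r^2) as r → ∞. Polynomial growth is O(e^{r^ε}) for every ε > 0 (since r^2/e^{r^ε} → 0), so ρ ≤ ε for all ε > 0, i.e. ρ = 0. Every nonconstant polynomial has order 0.
Therefore ρ = 0.

Order ρ = 0.


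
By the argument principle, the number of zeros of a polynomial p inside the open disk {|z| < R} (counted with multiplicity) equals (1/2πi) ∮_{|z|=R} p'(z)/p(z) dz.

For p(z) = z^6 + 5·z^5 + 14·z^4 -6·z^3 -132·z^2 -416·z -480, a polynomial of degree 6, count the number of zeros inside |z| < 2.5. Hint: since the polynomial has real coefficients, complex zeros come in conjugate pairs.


The zeros of p are: (-1 + 3i), (-1 - 3i), -2, 3, (-2 + 2i), (-2 - 2i).
Their magnitudes are: 3.162, 3.162, 2, 3, 2.828, 2.828.
Zeros with |z| < R = 2.5: -2.
Count = 1.
By the argument principle, (1/2πi) ∮_{|z|=R} p'(z)/p(z) dz equals exactly this count.

Number of zeros inside |z| < 2.5: 1.


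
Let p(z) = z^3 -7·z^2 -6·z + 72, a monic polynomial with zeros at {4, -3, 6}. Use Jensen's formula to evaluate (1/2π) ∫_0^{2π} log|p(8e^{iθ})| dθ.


Zeros: -3, 4, 6; r = 8.
Inside |z| < r: -3, 4, 6. Outside (|z| ≥ r): ∅.
p(0) = 72, so log|p(0)| = log(72) = 4.2767.
Apply Jensen: I(r) = log|p(0)| + Σ_k log(r/|z_k|), summed over zeros inside |z| < r.
  log(r/|z_k|) for z_k = 4: log(8/4) = 0.6931
  log(r/|z_k|) for z_k = -3: log(8/3) = 0.9808
  log(r/|z_k|) for z_k = 6: log(8/6) = 0.2877
Sum over inside zeros: 1.9617.
I(r) = log|p(0)| + (inside sum) = 4.2767 + 1.9617 = 6.2383.
Closed form (all zeros inside, monic): I(r) = n·log(r) = 3·log(8) = 6.2383. ✓

I(r) ≈ 6.2383.


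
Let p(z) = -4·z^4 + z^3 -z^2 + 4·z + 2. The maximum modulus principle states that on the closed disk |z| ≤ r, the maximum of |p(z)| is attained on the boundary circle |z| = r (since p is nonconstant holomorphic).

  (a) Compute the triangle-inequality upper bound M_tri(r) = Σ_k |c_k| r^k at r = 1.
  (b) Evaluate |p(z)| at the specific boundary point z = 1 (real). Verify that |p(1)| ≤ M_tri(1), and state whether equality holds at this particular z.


Coefficients: c_0 = 2, c_1 = 4, c_2 = -1, c_3 = 1, c_4 = -4. Radius r = 1.
Part (a). Triangle bound: M_tri(r) = Σ_k |c_k| r^k
  = |2|·1^0 + |4|·1^1 + |-1|·1^2 + |1|·1^3 + |-4|·1^4
  = 2 + 4 + 1 + 1 + 4 = 12.
This bounds M(r) := max_{|z|=r} |p(z)| from above; equality holds iff all terms c_k z^k can be made to align in phase at a single z on |z|=r.
Part (b). At z = 1 (real, on the circle |z| = r):
  p(1) = (2)·1^0 + (4)·1^1 + (-1)·1^2 + (1)·1^3 + (-4)·1^4 = 2.
  |p(1)| = 2.
Check: |p(1)| = 2 ≤ 12 = M_tri(1). ✓ Equality does not hold at z = 1 (the coefficients have mixed signs, so the terms do not all align in phase there).

M_tri(1) = 12; |p(1)| = 2; equality at z=1: no.


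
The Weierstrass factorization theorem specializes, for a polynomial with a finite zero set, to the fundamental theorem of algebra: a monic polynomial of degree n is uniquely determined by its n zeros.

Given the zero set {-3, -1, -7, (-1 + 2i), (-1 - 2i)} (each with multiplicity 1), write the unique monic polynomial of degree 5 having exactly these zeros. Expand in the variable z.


The polynomial is p(z) = ∏_{α ∈ S} (z − α), where S = {-3, -1, -7, (-1 + 2i), (-1 - 2i)}.
Expanding the product yields: p(z) = z^5 + 13·z^4 + 58·z^3 + 138·z^2 + 197·z + 105.
Note conjugate pairs combine to real quadratics: (z − (-1+2i))(z − (-1−2i)) = z² + 2z + 5.
The resulting polynomial has degree 5 and real coefficients as required.

p(z) = z^5 + 13·z^4 + 58·z^3 + 138·z^2 + 197·z + 105.


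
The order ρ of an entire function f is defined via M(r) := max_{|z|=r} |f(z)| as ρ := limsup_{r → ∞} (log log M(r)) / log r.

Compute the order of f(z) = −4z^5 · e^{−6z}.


M(r) = max_{|z|=r} |-4|·|z|^5·|e^{−6z}| = 4·r^5 · e^{6r^1} (the factors attain their maxima compatibly on |z|=r). Then log M(r) = log 4 + 5·log r + 6r^1, dominated by the last term, so log log M(r) ~ 1·log r. The polynomial factor -4z^5 contributes only a log r term and does not affect the order. ρ = 1.
Therefore ρ = 1.

Order ρ = 1.


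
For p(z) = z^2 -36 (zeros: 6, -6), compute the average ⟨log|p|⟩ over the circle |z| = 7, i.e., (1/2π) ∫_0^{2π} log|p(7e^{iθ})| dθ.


Zeros: -6, 6; r = 7.
Inside |z| < r: -6, 6. Outside (|z| ≥ r): ∅.
p(0) = -36, so log|p(0)| = log(36) = 3.5835.
Apply Jensen: I(r) = log|p(0)| + Σ_k log(r/|z_k|), summed over zeros inside |z| < r.
  log(r/|z_k|) for z_k = 6: log(7/6) = 0.1542
  log(r/|z_k|) for z_k = -6: log(7/6) = 0.1542
Sum over inside zeros: 0.3083.
I(r) = log|p(0)| + (inside sum) = 3.5835 + 0.3083 = 3.8918.
Closed form (all zeros inside, monic): I(r) = n·log(r) = 2·log(7) = 3.8918. ✓

I(r) ≈ 3.8918.


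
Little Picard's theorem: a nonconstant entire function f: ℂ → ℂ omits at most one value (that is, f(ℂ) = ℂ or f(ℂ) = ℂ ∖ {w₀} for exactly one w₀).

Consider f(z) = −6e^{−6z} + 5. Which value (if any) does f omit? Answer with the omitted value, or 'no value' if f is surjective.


Little Picard bounds the complement of f(ℂ) to at most one point.
e^{−6z} is never zero on ℂ, so -6·e^{−6z} takes every value in ℂ ∖ {0}. Adding 5 shifts the range to ℂ ∖ {5}. Thus f omits exactly the value 5.

Omitted value: 5.


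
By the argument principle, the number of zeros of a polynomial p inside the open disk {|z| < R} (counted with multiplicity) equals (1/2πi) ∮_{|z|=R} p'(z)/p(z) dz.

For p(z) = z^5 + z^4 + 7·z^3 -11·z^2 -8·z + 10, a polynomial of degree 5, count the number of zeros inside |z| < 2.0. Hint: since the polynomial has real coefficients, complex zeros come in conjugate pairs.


The zeros of p are: (-1 + 3i), (-1 - 3i), -1, 1, 1.
Their magnitudes are: 3.162, 3.162, 1, 1, 1.
Zeros with |z| < R = 2.0: -1, 1, 1.
Count = 3.
By the argument principle, (1/2πi) ∮_{|z|=R} p'(z)/p(z) dz equals exactly this count.

Number of zeros inside |z| < 2.0: 3.


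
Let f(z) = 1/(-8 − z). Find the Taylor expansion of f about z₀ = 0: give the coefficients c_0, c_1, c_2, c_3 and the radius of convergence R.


Let w = z − z₀, so z = z₀ + w.
Then -8 − z = -8 − (z₀ + w) = (-8 − z₀) − w = -8 − w.
f(z) = 1/(-8 − w) = (1/(-8)) · 1/(1 − w/(-8)) = Σ_{n≥0} w^n / (-8)^(n+1).
So c_n = 1/(-8)^(n+1):
  c_0 = 1/(-8)^1 = -1/8.
  c_1 = 1/(-8)^2 = 1/64.
  c_2 = 1/(-8)^3 = -1/512.
  c_3 = 1/(-8)^4 = 1/4096.
The series is valid for |w/d| < 1, i.e. |z − z₀| < |d|.
Radius of convergence: R = |-8 − z₀| = |-8| = 8 (distance from z₀ to the singularity z = -8).

c_0 = -1/8, c_1 = 1/64, c_2 = -1/512, c_3 = 1/4096; R = 8.


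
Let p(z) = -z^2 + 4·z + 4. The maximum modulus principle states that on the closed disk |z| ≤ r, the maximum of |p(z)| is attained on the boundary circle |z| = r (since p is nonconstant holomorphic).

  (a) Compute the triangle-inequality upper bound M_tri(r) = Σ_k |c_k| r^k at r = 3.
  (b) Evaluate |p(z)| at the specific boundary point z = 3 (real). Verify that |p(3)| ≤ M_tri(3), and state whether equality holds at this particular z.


Coefficients: c_0 = 4, c_1 = 4, c_2 = -1. Radius r = 3.
Part (a). Triangle bound: M_tri(r) = Σ_k |c_k| r^k
  = |4|·3^0 + |4|·3^1 + |-1|·3^2
  = 4 + 12 + 9 = 25.
This bounds M(r) := max_{|z|=r} |p(z)| from above; equality holds iff all terms c_k z^k can be made to align in phase at a single z on |z|=r.
Part (b). At z = 3 (real, on the circle |z| = r):
  p(3) = (4)·3^0 + (4)·3^1 + (-1)·3^2 = 7.
  |p(3)| = 7.
Check: |p(3)| = 7 ≤ 25 = M_tri(3). ✓ Equality does not hold at z = 3 (the coefficients have mixed signs, so the terms do not all align in phase there).

M_tri(3) = 25; |p(3)| = 7; equality at z=3: no.


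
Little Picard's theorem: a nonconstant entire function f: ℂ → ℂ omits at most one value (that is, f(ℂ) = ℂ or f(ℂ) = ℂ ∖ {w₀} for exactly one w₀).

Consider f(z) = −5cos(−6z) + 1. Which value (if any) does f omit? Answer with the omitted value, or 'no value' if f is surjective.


Little Picard bounds the complement of f(ℂ) to at most one point.
cos is entire and surjective onto ℂ: for every w ∈ ℂ, cos(ζ) = w has a solution ζ ∈ ℂ (e.g., via the complex inverse arccos). With ζ = −6z this gives z = ζ/(-6). Then -5·cos(−6z) takes every value in -5·ℂ = ℂ, and adding 1 is a bijection of ℂ. So f is surjective and omits no value. (Note: only on the real line is cos bounded by [−1, 1].)

Omitted value: no value.


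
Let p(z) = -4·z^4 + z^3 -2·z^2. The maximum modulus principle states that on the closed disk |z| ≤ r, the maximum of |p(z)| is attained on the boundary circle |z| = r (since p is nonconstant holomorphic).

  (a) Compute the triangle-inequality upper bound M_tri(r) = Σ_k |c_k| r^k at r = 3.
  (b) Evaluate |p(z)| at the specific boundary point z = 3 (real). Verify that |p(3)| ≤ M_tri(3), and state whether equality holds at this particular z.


Coefficients: c_0 = 0, c_1 = 0, c_2 = -2, c_3 = 1, c_4 = -4. Radius r = 3.
Part (a). Triangle bound: M_tri(r) = Σ_k |c_k| r^k
  = |0|·3^0 + |0|·3^1 + |-2|·3^2 + |1|·3^3 + |-4|·3^4
  = 0 + 0 + 18 + 27 + 324 = 369.
This bounds M(r) := max_{|z|=r} |p(z)| from above; equality holds iff all terms c_k z^k can be made to align in phase at a single z on |z|=r.
Part (b). At z = 3 (real, on the circle |z| = r):
  p(3) = (0)·3^0 + (0)·3^1 + (-2)·3^2 + (1)·3^3 + (-4)·3^4 = -315.
  |p(3)| = 315.
Check: |p(3)| = 315 ≤ 369 = M_tri(3). ✓ Equality does not hold at z = 3 (the coefficients have mixed signs, so the terms do not all align in phase there).

M_tri(3) = 369; |p(3)| = 315; equality at z=3: no.


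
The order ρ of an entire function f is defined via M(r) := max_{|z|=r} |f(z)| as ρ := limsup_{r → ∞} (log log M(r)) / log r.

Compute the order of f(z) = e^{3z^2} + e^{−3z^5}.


Each summand is entire of order 2 and 5 respectively (as in the single-exponential case). The order of a sum is at most the max of the orders, so ρ ≤ 5. For the lower bound: on |z|=r choose arg z so that -3z^5 is real positive; then |e^{-3z^5}| = e^{3r^5} while |e^{3z^2}| ≤ e^{3r^2} = o(e^{3r^5}). So |f| ≥ e^{3r^5}(1 − o(1)) and ρ ≥ 5. Hence ρ = max(2, 5) = 5.
Therefore ρ = 5.

Order ρ = 5.


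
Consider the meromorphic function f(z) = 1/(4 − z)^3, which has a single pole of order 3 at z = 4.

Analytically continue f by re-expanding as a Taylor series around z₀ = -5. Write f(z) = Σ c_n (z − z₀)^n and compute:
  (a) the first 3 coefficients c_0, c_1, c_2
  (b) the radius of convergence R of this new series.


Let w = z − z₀, so z = z₀ + w.
Then 4 − z = 4 − (z₀ + w) = (4 − z₀) − w = 9 − w.
f(z) = 1/(9 − w)^3 = (1/(9)^3) · (1 − w/(9))^{−3}.
By the binomial series (1−u)^{−3} = Σ_{n≥0} C(n+2, 2) u^n for |u|<1, with u = w/(9):
  c_n = C(n+2, 2) / (9)^(n+3).
  c_0 = 1/(9)^3 = 1/729.
  c_1 = 3/(9)^4 = 1/2187.
  c_2 = 6/(9)^5 = 2/19683.
The series is valid for |w/d| < 1, i.e. |z − z₀| < |d|.
Radius of convergence: R = |4 − z₀| = |9| = 9 (distance from z₀ to the singularity z = 4).

c_0 = 1/729, c_1 = 1/2187, c_2 = 2/19683; R = 9.


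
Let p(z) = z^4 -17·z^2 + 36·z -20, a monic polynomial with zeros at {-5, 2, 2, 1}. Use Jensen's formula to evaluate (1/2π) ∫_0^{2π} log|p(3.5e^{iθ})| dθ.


Zeros: -5, 1, 2, 2; r = 3.5.
Inside |z| < r: 1, 2, 2. Outside (|z| ≥ r): -5.
p(0) = -20, so log|p(0)| = log(20) = 2.9957.
Apply Jensen: I(r) = log|p(0)| + Σ_k log(r/|z_k|), summed over zeros inside |z| < r.
  log(r/|z_k|) for z_k = 2: log(3.5/2) = 0.5596
  log(r/|z_k|) for z_k = 2: log(3.5/2) = 0.5596
  log(r/|z_k|) for z_k = 1: log(3.5/1) = 1.2528
  Outside zeros (-5) contribute nothing to the Jensen sum.
Sum over inside zeros: 2.3720.
I(r) = log|p(0)| + (inside sum) = 2.9957 + 2.3720 = 5.3677.
Note: since some zeros are outside |z| ≤ r, the simplified n·log(r) form does NOT apply — only the inside zeros contribute.

I(r) ≈ 5.3677.


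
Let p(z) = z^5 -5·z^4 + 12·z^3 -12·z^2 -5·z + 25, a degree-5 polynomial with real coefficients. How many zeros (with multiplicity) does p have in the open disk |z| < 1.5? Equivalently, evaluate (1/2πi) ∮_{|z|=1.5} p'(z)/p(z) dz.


The zeros of p are: (2 + 1i), (2 - 1i), -1, (1 + 2i), (1 - 2i).
Their magnitudes are: 2.236, 2.236, 1, 2.236, 2.236.
Zeros with |z| < R = 1.5: -1.
Count = 1.
By the argument principle, (1/2πi) ∮_{|z|=R} p'(z)/p(z) dz equals exactly this count.

Number of zeros inside |z| < 1.5: 1.


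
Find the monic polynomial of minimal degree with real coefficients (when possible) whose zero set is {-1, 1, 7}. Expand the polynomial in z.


The polynomial is p(z) = ∏_{α ∈ S} (z − α), where S = {-1, 1, 7}.
Expanding the product yields: p(z) = z^3 -7·z^2 -z + 7.
The resulting polynomial has degree 3 and real coefficients as required.

p(z) = z^3 -7·z^2 -z + 7.


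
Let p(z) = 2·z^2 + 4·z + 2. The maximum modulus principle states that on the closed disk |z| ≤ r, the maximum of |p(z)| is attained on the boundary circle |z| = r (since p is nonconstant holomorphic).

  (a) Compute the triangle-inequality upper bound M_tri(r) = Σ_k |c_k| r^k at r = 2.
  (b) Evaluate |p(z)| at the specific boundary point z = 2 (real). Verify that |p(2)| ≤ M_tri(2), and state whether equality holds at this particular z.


Coefficients: c_0 = 2, c_1 = 4, c_2 = 2. Radius r = 2.
Part (a). Triangle bound: M_tri(r) = Σ_k |c_k| r^k
  = |2|·2^0 + |4|·2^1 + |2|·2^2
  = 2 + 8 + 8 = 18.
This bounds M(r) := max_{|z|=r} |p(z)| from above; equality holds iff all terms c_k z^k can be made to align in phase at a single z on |z|=r.
Part (b). At z = 2 (real, on the circle |z| = r):
  p(2) = (2)·2^0 + (4)·2^1 + (2)·2^2 = 18.
  |p(2)| = 18.
Since all nonzero coefficients share the same sign, |p(2)| = 18 = M_tri(2); the triangle bound is attained at z = 2, so in fact M(r) = 18.

M_tri(2) = 18; |p(2)| = 18; equality at z=2: yes.


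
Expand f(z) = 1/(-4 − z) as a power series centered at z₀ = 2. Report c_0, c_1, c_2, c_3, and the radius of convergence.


Let w = z − z₀, so z = z₀ + w.
Then -4 − z = -4 − (z₀ + w) = (-4 − z₀) − w = -6 − w.
f(z) = 1/(-6 − w) = (1/(-6)) · 1/(1 − w/(-6)) = Σ_{n≥0} w^n / (-6)^(n+1).
So c_n = 1/(-6)^(n+1):
  c_0 = 1/(-6)^1 = -1/6.
  c_1 = 1/(-6)^2 = 1/36.
  c_2 = 1/(-6)^3 = -1/216.
  c_3 = 1/(-6)^4 = 1/1296.
The series is valid for |w/d| < 1, i.e. |z − z₀| < |d|.
Radius of convergence: R = |-4 − z₀| = |-6| = 6 (distance from z₀ to the singularity z = -4).

c_0 = -1/6, c_1 = 1/36, c_2 = -1/216, c_3 = 1/1296; R = 6.


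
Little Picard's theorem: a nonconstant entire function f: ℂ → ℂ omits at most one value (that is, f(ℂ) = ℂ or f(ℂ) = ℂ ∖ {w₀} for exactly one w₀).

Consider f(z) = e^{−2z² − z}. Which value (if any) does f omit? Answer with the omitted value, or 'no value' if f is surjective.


Little Picard bounds the complement of f(ℂ) to at most one point.
The exponent g(z) = −2z² − z is a nonconstant polynomial, hence surjective onto ℂ. So e^{g(z)} takes every value in {e^w : w ∈ ℂ} = ℂ ∖ {0}. Adding 0 shifts the range to ℂ ∖ {0}. f omits exactly 0.

Omitted value: 0.


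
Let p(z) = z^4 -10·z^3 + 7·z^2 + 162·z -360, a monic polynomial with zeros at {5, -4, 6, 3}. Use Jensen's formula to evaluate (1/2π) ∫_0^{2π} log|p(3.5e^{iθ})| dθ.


Zeros: -4, 3, 5, 6; r = 3.5.
Inside |z| < r: 3. Outside (|z| ≥ r): -4, 5, 6.
p(0) = -360, so log|p(0)| = log(360) = 5.8861.
Apply Jensen: I(r) = log|p(0)| + Σ_k log(r/|z_k|), summed over zeros inside |z| < r.
  log(r/|z_k|) for z_k = 3: log(3.5/3) = 0.1542
  Outside zeros (-4, 5, 6) contribute nothing to the Jensen sum.
Sum over inside zeros: 0.1542.
I(r) = log|p(0)| + (inside sum) = 5.8861 + 0.1542 = 6.0403.
Note: since some zeros are outside |z| ≤ r, the simplified n·log(r) form does NOT apply — only the inside zeros contribute.

I(r) ≈ 6.0403.


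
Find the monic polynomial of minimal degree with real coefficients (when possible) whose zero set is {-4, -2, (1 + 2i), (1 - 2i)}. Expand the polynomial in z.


The polynomial is p(z) = ∏_{α ∈ S} (z − α), where S = {-4, -2, (1 + 2i), (1 - 2i)}.
Expanding the product yields: p(z) = z^4 + 4·z^3 + z^2 + 14·z + 40.
Note conjugate pairs combine to real quadratics: (z − (1+2i))(z − (1−2i)) = z² − 2z + 5.
The resulting polynomial has degree 4 and real coefficients as required.

p(z) = z^4 + 4·z^3 + z^2 + 14·z + 40.


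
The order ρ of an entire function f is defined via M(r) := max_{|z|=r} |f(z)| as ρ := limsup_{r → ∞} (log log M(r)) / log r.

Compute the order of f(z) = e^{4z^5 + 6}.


|e^{4z^5 + 6}| = e^{Re(4·z^5) + 6} ≤ e^{4|z|^5 + 6} = e^{4r^5 + 6} on |z| = r, so ρ ≤ 5. Choosing z on |z|=r so that 4·z^5 is real positive (always possible by picking arg z appropriately) gives |f(z)| = e^{4r^5 + 6}, matching the bound. The additive constant 6 does not affect log log M(r) ~ 5·log r. Hence ρ = 5.
Therefore ρ = 5.

Order ρ = 5.


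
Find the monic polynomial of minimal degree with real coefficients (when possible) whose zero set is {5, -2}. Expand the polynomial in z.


The polynomial is p(z) = ∏_{α ∈ S} (z − α), where S = {5, -2}.
Expanding the product yields: p(z) = z^2 -3·z -10.
The resulting polynomial has degree 2 and real coefficients as required.

p(z) = z^2 -3·z -10.


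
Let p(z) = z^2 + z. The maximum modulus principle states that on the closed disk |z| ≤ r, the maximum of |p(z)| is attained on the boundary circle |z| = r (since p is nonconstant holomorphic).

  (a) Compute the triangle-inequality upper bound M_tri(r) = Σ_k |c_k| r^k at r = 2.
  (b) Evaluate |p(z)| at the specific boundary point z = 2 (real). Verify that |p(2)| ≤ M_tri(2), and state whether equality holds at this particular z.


Coefficients: c_0 = 0, c_1 = 1, c_2 = 1. Radius r = 2.
Part (a). Triangle bound: M_tri(r) = Σ_k |c_k| r^k
  = |0|·2^0 + |1|·2^1 + |1|·2^2
  = 0 + 2 + 4 = 6.
This bounds M(r) := max_{|z|=r} |p(z)| from above; equality holds iff all terms c_k z^k can be made to align in phase at a single z on |z|=r.
Part (b). At z = 2 (real, on the circle |z| = r):
  p(2) = (0)·2^0 + (1)·2^1 + (1)·2^2 = 6.
  |p(2)| = 6.
Since all nonzero coefficients share the same sign, |p(2)| = 6 = M_tri(2); the triangle bound is attained at z = 2, so in fact M(r) = 6.

M_tri(2) = 6; |p(2)| = 6; equality at z=2: yes.


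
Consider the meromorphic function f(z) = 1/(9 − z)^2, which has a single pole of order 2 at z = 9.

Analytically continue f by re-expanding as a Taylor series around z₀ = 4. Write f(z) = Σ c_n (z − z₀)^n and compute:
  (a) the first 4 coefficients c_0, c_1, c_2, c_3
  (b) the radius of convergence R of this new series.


Let w = z − z₀, so z = z₀ + w.
Then 9 − z = 9 − (z₀ + w) = (9 − z₀) − w = 5 − w.
f(z) = 1/(5 − w)^2 = (1/(5)^2) · (1 − w/(5))^{−2}.
By the binomial series (1−u)^{−2} = Σ_{n≥0} C(n+1, 1) u^n for |u|<1, with u = w/(5):
  c_n = C(n+1, 1) / (5)^(n+2).
  c_0 = 1/(5)^2 = 1/25.
  c_1 = 2/(5)^3 = 2/125.
  c_2 = 3/(5)^4 = 3/625.
  c_3 = 4/(5)^5 = 4/3125.
The series is valid for |w/d| < 1, i.e. |z − z₀| < |d|.
Radius of convergence: R = |9 − z₀| = |5| = 5 (distance from z₀ to the singularity z = 9).

c_0 = 1/25, c_1 = 2/125, c_2 = 3/625, c_3 = 4/3125; R = 5.


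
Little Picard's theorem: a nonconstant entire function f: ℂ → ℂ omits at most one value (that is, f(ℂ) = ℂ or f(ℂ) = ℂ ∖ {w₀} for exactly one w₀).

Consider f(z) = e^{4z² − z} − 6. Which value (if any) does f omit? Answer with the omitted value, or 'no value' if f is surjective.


Little Picard bounds the complement of f(ℂ) to at most one point.
The exponent g(z) = 4z² − z is a nonconstant polynomial, hence surjective onto ℂ. So e^{g(z)} takes every value in {e^w : w ∈ ℂ} = ℂ ∖ {0}. Adding -6 shifts the range to ℂ ∖ {-6}. f omits exactly -6.

Omitted value: -6.


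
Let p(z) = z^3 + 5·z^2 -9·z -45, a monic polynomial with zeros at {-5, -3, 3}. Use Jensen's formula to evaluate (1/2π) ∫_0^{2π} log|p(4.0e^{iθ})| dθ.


Zeros: -5, -3, 3; r = 4.0.
Inside |z| < r: -3, 3. Outside (|z| ≥ r): -5.
p(0) = -45, so log|p(0)| = log(45) = 3.8067.
Apply Jensen: I(r) = log|p(0)| + Σ_k log(r/|z_k|), summed over zeros inside |z| < r.
  log(r/|z_k|) for z_k = -3: log(4.0/3) = 0.2877
  log(r/|z_k|) for z_k = 3: log(4.0/3) = 0.2877
  Outside zeros (-5) contribute nothing to the Jensen sum.
Sum over inside zeros: 0.5754.
I(r) = log|p(0)| + (inside sum) = 3.8067 + 0.5754 = 4.3820.
Note: since some zeros are outside |z| ≤ r, the simplified n·log(r) form does NOT apply — only the inside zeros contribute.

I(r) ≈ 4.3820.


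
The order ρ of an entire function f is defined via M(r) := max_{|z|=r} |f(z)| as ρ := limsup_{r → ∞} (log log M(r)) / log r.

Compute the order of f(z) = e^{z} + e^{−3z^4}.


Each summand is entire of order 1 and 4 respectively (as in the single-exponential case). The order of a sum is at most the max of the orders, so ρ ≤ 4. For the lower bound: on |z|=r choose arg z so that -3z^4 is real positive; then |e^{-3z^4}| = e^{3r^4} while |e^{1z}| ≤ e^{1r^1} = o(e^{3r^4}). So |f| ≥ e^{3r^4}(1 − o(1)) and ρ ≥ 4. Hence ρ = max(1, 4) = 4.
Therefore ρ = 4.

Order ρ = 4.


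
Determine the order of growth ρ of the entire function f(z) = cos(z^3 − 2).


Write cos(w) = (e^{iw} ± e^{−iw})/(2 or 2i), so |cos(w)| ≤ e^{|w|}. With w = z^3 − 2, |w| ≤ 1r^3 + 2 on |z|=r, giving M(r) ≤ e^{1r^3 + 2} and ρ ≤ 3. For the lower bound, choose z on |z|=r with 1z^3 purely imaginary of modulus 1r^3; then |cos(z^3 − 2)| grows like e^{1r^3}/2, so ρ ≥ 3. Hence ρ = 3.
Therefore ρ = 3.

Order ρ = 3.


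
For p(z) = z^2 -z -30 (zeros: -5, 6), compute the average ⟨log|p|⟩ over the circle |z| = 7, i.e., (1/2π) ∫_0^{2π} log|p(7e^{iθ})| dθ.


Zeros: -5, 6; r = 7.
Inside |z| < r: -5, 6. Outside (|z| ≥ r): ∅.
p(0) = -30, so log|p(0)| = log(30) = 3.4012.
Apply Jensen: I(r) = log|p(0)| + Σ_k log(r/|z_k|), summed over zeros inside |z| < r.
  log(r/|z_k|) for z_k = -5: log(7/5) = 0.3365
  log(r/|z_k|) for z_k = 6: log(7/6) = 0.1542
Sum over inside zeros: 0.4906.
I(r) = log|p(0)| + (inside sum) = 3.4012 + 0.4906 = 3.8918.
Closed form (all zeros inside, monic): I(r) = n·log(r) = 2·log(7) = 3.8918. ✓

I(r) ≈ 3.8918.


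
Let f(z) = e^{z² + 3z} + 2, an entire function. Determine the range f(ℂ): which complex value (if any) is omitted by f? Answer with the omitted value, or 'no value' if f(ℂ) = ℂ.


Little Picard bounds the complement of f(ℂ) to at most one point.
The exponent g(z) = z² + 3z is a nonconstant polynomial, hence surjective onto ℂ. So e^{g(z)} takes every value in {e^w : w ∈ ℂ} = ℂ ∖ {0}. Adding 2 shifts the range to ℂ ∖ {2}. f omits exactly 2.

Omitted value: 2.


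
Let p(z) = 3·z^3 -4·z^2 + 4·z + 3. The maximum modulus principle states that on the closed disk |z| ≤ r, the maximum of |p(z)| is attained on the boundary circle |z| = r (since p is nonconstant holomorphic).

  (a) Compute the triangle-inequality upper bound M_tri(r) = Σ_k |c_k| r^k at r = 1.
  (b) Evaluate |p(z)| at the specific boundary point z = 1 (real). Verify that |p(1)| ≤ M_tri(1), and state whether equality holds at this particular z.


Coefficients: c_0 = 3, c_1 = 4, c_2 = -4, c_3 = 3. Radius r = 1.
Part (a). Triangle bound: M_tri(r) = Σ_k |c_k| r^k
  = |3|·1^0 + |4|·1^1 + |-4|·1^2 + |3|·1^3
  = 3 + 4 + 4 + 3 = 14.
This bounds M(r) := max_{|z|=r} |p(z)| from above; equality holds iff all terms c_k z^k can be made to align in phase at a single z on |z|=r.
Part (b). At z = 1 (real, on the circle |z| = r):
  p(1) = (3)·1^0 + (4)·1^1 + (-4)·1^2 + (3)·1^3 = 6.
  |p(1)| = 6.
Check: |p(1)| = 6 ≤ 14 = M_tri(1). ✓ Equality does not hold at z = 1 (the coefficients have mixed signs, so the terms do not all align in phase there).

M_tri(1) = 14; |p(1)| = 6; equality at z=1: no.
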